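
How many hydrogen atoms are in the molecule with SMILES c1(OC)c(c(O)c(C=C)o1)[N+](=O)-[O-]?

7

Hydrogens are implicit in SMILES; fill each atom to its normal valence:
  4 × C (aromatic): no H
  2 × O: no H
  1 × C: 3 H
  1 × C: 2 H
  1 × C: 1 H
  1 × N (charge +1): no H
  1 × O: 1 H
  1 × O (aromatic): no H
  1 × O (charge -1): no H
  Total hydrogens = 7.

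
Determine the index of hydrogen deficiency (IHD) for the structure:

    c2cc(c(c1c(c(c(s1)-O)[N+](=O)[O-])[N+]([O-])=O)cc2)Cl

Molecular formula from the SMILES: C10H5ClN2O5S.
DoU = (2C + 2 + N − H − X)/2 = (2·10 + 2 + 2 − 5 − 1)/2 = 18/2 = 9.
(Structurally: 2 ring(s) + 7 π bond(s) = 9.)

9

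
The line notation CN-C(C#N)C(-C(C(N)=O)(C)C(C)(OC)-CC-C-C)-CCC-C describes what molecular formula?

Heavy atoms from the SMILES: 18 C, 3 N, 2 O.
Implicit hydrogens by atom environment:
  6 × C: 3 H each → 18
  6 × C: 2 H each → 12
  4 × C: no H
  2 × C: 1 H each → 2
  2 × O: no H
  1 × N: 2 H
  1 × N: 1 H
  1 × N: no H
  Total hydrogens = 35.
Molecular formula: C18H35N3O2

C18H35N3O2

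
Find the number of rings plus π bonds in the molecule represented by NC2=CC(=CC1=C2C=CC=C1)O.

7

Molecular formula from the SMILES: C10H9NO.
DoU = (2C + 2 + N − H − X)/2 = (2·10 + 2 + 1 − 9 − 0)/2 = 14/2 = 7.
(Structurally: 2 ring(s) + 5 π bond(s) = 7.)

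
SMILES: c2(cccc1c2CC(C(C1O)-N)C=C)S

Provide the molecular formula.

C12H15NOS

Heavy atoms from the SMILES: 12 C, 1 N, 1 O, 1 S.
Implicit hydrogens by atom environment:
  4 × C: 1 H each → 4
  3 × C (aromatic): 1 H each → 3
  3 × C (aromatic): no H
  2 × C: 2 H each → 4
  1 × N: 2 H
  1 × O: 1 H
  1 × S: 1 H
  Total hydrogens = 15.
Molecular formula: C12H15NOS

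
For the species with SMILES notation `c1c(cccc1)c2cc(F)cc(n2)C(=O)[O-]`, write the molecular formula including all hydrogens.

Heavy atoms from the SMILES: 12 C, 1 F, 1 N, 2 O.
Implicit hydrogens by atom environment:
  7 × C (aromatic): 1 H each → 7
  4 × C (aromatic): no H
  1 × C: no H
  1 × F: no H
  1 × N (aromatic): no H
  1 × O: no H
  1 × O (charge -1): no H
  Total hydrogens = 7.
Net charge -1.
Molecular formula: C12H7FNO2-

C12H7FNO2-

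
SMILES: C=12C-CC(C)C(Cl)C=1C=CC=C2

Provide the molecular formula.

C11H13Cl

Heavy atoms from the SMILES: 11 C, 1 Cl.
Implicit hydrogens by atom environment:
  4 × C (aromatic): 1 H each → 4
  2 × C: 2 H each → 4
  2 × C: 1 H each → 2
  2 × C (aromatic): no H
  1 × C: 3 H
  1 × Cl: no H
  Total hydrogens = 13.
Molecular formula: C11H13Cl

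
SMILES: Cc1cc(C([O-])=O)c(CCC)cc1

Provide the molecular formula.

C11H13O2-

Heavy atoms from the SMILES: 11 C, 2 O.
Implicit hydrogens by atom environment:
  3 × C (aromatic): 1 H each → 3
  3 × C (aromatic): no H
  2 × C: 3 H each → 6
  2 × C: 2 H each → 4
  1 × C: no H
  1 × O: no H
  1 × O (charge -1): no H
  Total hydrogens = 13.
Net charge -1.
Molecular formula: C11H13O2-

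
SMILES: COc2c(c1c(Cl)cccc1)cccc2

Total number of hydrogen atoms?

11

Hydrogens are implicit in SMILES; fill each atom to its normal valence:
  8 × C (aromatic): 1 H each → 8
  4 × C (aromatic): no H
  1 × C: 3 H
  1 × Cl: no H
  1 × O: no H
  Total hydrogens = 11.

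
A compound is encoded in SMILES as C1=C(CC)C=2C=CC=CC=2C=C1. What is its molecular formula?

Heavy atoms from the SMILES: 12 C.
Implicit hydrogens by atom environment:
  7 × C (aromatic): 1 H each → 7
  3 × C (aromatic): no H
  1 × C: 3 H
  1 × C: 2 H
  Total hydrogens = 12.
Molecular formula: C12H12

C12H12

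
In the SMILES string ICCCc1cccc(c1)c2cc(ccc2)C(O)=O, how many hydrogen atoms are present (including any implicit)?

15

Hydrogens are implicit in SMILES; fill each atom to its normal valence:
  8 × C (aromatic): 1 H each → 8
  4 × C (aromatic): no H
  3 × C: 2 H each → 6
  1 × C: no H
  1 × I: no H
  1 × O: 1 H
  1 × O: no H
  Total hydrogens = 15.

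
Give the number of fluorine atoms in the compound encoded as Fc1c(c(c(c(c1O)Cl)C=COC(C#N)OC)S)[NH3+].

1

The symbol for fluorine appears 1 time in the SMILES.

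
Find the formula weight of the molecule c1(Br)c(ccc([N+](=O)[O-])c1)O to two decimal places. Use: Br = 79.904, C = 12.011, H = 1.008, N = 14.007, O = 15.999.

218.01

Molecular formula: C6H4BrNO3.
M = 1×79.904 + 6×12.011 + 4×1.008 + 1×14.007 + 3×15.999 = 218.01 g/mol.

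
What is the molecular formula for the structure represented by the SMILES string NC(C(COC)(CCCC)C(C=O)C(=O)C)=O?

C12H21NO4

Heavy atoms from the SMILES: 12 C, 1 N, 4 O.
Implicit hydrogens by atom environment:
  4 × C: 2 H each → 8
  4 × O: no H
  3 × C: 3 H each → 9
  3 × C: no H
  2 × C: 1 H each → 2
  1 × N: 2 H
  Total hydrogens = 21.
Molecular formula: C12H21NO4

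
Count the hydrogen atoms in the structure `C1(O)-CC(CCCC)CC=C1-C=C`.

20

Hydrogens are implicit in SMILES; fill each atom to its normal valence:
  6 × C: 2 H each → 12
  4 × C: 1 H each → 4
  1 × C: 3 H
  1 × C: no H
  1 × O: 1 H
  Total hydrogens = 20.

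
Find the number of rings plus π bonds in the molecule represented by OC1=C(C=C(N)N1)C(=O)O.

Molecular formula from the SMILES: C5H6N2O3.
DoU = (2C + 2 + N − H − X)/2 = (2·5 + 2 + 2 − 6 − 0)/2 = 8/2 = 4.
(Structurally: 1 ring(s) + 3 π bond(s) = 4.)

4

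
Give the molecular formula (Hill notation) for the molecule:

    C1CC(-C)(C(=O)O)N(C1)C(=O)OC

Heavy atoms from the SMILES: 8 C, 1 N, 4 O.
Implicit hydrogens by atom environment:
  3 × C: 2 H each → 6
  3 × C: no H
  3 × O: no H
  2 × C: 3 H each → 6
  1 × N: no H
  1 × O: 1 H
  Total hydrogens = 13.
Molecular formula: C8H13NO4

C8H13NO4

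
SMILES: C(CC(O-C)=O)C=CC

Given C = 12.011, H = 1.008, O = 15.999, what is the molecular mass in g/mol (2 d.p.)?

Molecular formula: C7H12O2.
M = 7×12.011 + 12×1.008 + 2×15.999 = 128.17 g/mol.

128.17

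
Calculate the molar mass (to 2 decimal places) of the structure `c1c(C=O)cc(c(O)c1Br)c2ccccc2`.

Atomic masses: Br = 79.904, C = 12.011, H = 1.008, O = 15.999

Molecular formula: C13H9BrO2.
M = 1×79.904 + 13×12.011 + 9×1.008 + 2×15.999 = 277.12 g/mol.

277.12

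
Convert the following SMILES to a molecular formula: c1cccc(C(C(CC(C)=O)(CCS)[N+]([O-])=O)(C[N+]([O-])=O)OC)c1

Heavy atoms from the SMILES: 15 C, 2 N, 6 O, 1 S.
Implicit hydrogens by atom environment:
  5 × C (aromatic): 1 H each → 5
  4 × C: 2 H each → 8
  4 × O: no H
  3 × C: no H
  2 × C: 3 H each → 6
  2 × N (charge +1): no H
  2 × O (charge -1): no H
  1 × C (aromatic): no H
  1 × S: 1 H
  Total hydrogens = 20.
Molecular formula: C15H20N2O6S

C15H20N2O6S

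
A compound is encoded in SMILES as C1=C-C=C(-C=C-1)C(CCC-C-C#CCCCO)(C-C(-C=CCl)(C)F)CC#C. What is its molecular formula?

Heavy atoms from the SMILES: 24 C, 1 Cl, 1 F, 1 O.
Implicit hydrogens by atom environment:
  9 × C: 2 H each → 18
  5 × C (aromatic): 1 H each → 5
  5 × C: no H
  3 × C: 1 H each → 3
  1 × C: 3 H
  1 × C (aromatic): no H
  1 × Cl: no H
  1 × F: no H
  1 × O: 1 H
  Total hydrogens = 30.
Molecular formula: C24H30ClFO

C24H30ClFO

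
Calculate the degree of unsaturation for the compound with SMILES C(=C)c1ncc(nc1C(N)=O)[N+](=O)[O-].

7

Molecular formula from the SMILES: C7H6N4O3.
DoU = (2C + 2 + N − H − X)/2 = (2·7 + 2 + 4 − 6 − 0)/2 = 14/2 = 7.
(Structurally: 1 ring(s) + 6 π bond(s) = 7.)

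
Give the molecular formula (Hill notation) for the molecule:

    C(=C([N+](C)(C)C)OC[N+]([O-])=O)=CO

Heavy atoms from the SMILES: 7 C, 2 N, 4 O.
Implicit hydrogens by atom environment:
  3 × C: 3 H each → 9
  2 × C: no H
  2 × N (charge +1): no H
  2 × O: no H
  1 × C: 2 H
  1 × C: 1 H
  1 × O: 1 H
  1 × O (charge -1): no H
  Total hydrogens = 13.
Net charge +1.
Molecular formula: C7H13N2O4+

C7H13N2O4+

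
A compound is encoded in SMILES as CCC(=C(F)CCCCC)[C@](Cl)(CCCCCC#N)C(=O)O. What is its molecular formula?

Heavy atoms from the SMILES: 17 C, 1 Cl, 1 F, 1 N, 2 O.
Implicit hydrogens by atom environment:
  10 × C: 2 H each → 20
  5 × C: no H
  2 × C: 3 H each → 6
  1 × Cl: no H
  1 × F: no H
  1 × N: no H
  1 × O: 1 H
  1 × O: no H
  Total hydrogens = 27.
Molecular formula: C17H27ClFNO2

C17H27ClFNO2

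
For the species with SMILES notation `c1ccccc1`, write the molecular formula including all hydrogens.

Heavy atoms from the SMILES: 6 C.
Implicit hydrogens by atom environment:
  6 × C (aromatic): 1 H each → 6
  Total hydrogens = 6.
Molecular formula: C6H6

C6H6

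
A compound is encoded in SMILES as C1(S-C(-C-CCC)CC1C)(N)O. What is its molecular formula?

Heavy atoms from the SMILES: 9 C, 1 N, 1 O, 1 S.
Implicit hydrogens by atom environment:
  4 × C: 2 H each → 8
  2 × C: 3 H each → 6
  2 × C: 1 H each → 2
  1 × C: no H
  1 × N: 2 H
  1 × O: 1 H
  1 × S: no H
  Total hydrogens = 19.
Molecular formula: C9H19NOS

C9H19NOS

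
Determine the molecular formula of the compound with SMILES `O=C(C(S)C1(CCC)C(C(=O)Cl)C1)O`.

C9H13ClO3S

Heavy atoms from the SMILES: 9 C, 1 Cl, 3 O, 1 S.
Implicit hydrogens by atom environment:
  3 × C: 2 H each → 6
  3 × C: no H
  2 × C: 1 H each → 2
  2 × O: no H
  1 × C: 3 H
  1 × Cl: no H
  1 × O: 1 H
  1 × S: 1 H
  Total hydrogens = 13.
Molecular formula: C9H13ClO3S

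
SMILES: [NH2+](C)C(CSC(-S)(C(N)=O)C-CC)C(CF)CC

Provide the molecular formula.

Heavy atoms from the SMILES: 12 C, 1 F, 2 N, 1 O, 2 S.
Implicit hydrogens by atom environment:
  5 × C: 2 H each → 10
  3 × C: 3 H each → 9
  2 × C: 1 H each → 2
  2 × C: no H
  1 × F: no H
  1 × N (charge +1): 2 H
  1 × N: 2 H
  1 × O: no H
  1 × S: 1 H
  1 × S: no H
  Total hydrogens = 26.
Net charge +1.
Molecular formula: C12H26FN2OS2+

C12H26FN2OS2+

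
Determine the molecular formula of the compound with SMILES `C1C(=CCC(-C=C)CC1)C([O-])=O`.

Heavy atoms from the SMILES: 10 C, 2 O.
Implicit hydrogens by atom environment:
  5 × C: 2 H each → 10
  3 × C: 1 H each → 3
  2 × C: no H
  1 × O: no H
  1 × O (charge -1): no H
  Total hydrogens = 13.
Net charge -1.
Molecular formula: C10H13O2-

C10H13O2-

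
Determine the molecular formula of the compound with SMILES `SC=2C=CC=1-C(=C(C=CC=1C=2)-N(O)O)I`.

Heavy atoms from the SMILES: 10 C, 1 I, 1 N, 2 O, 1 S.
Implicit hydrogens by atom environment:
  5 × C (aromatic): 1 H each → 5
  5 × C (aromatic): no H
  2 × O: 1 H each → 2
  1 × I: no H
  1 × N: no H
  1 × S: 1 H
  Total hydrogens = 8.
Molecular formula: C10H8INO2S

C10H8INO2S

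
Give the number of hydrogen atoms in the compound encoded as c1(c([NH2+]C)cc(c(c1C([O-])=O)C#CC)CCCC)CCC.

25

Hydrogens are implicit in SMILES; fill each atom to its normal valence:
  5 × C: 2 H each → 10
  5 × C (aromatic): no H
  4 × C: 3 H each → 12
  3 × C: no H
  1 × C (aromatic): 1 H
  1 × N (charge +1): 2 H
  1 × O: no H
  1 × O (charge -1): no H
  Total hydrogens = 25.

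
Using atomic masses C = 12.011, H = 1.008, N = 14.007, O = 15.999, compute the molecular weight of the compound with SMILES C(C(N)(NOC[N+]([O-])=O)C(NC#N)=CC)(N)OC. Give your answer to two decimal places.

260.25

Molecular formula: C8H16N6O4.
M = 8×12.011 + 16×1.008 + 6×14.007 + 4×15.999 = 260.25 g/mol.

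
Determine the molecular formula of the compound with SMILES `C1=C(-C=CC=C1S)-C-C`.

C8H10S

Heavy atoms from the SMILES: 8 C, 1 S.
Implicit hydrogens by atom environment:
  4 × C (aromatic): 1 H each → 4
  2 × C (aromatic): no H
  1 × C: 3 H
  1 × C: 2 H
  1 × S: 1 H
  Total hydrogens = 10.
Molecular formula: C8H10S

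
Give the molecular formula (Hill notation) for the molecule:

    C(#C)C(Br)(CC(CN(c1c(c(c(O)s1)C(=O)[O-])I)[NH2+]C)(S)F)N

Heavy atoms from the SMILES: 1 Br, 12 C, 1 F, 1 I, 3 N, 3 O, 2 S.
Implicit hydrogens by atom environment:
  4 × C (aromatic): no H
  4 × C: no H
  2 × C: 2 H each → 4
  1 × Br: no H
  1 × C: 3 H
  1 × C: 1 H
  1 × F: no H
  1 × I: no H
  1 × N (charge +1): 2 H
  1 × N: 2 H
  1 × N: no H
  1 × O: 1 H
  1 × O: no H
  1 × O (charge -1): no H
  1 × S: 1 H
  1 × S (aromatic): no H
  Total hydrogens = 14.
Molecular formula: C12H14BrFIN3O3S2

C12H14BrFIN3O3S2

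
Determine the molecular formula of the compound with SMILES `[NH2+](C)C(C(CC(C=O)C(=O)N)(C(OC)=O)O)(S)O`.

C9H17N2O6S+

Heavy atoms from the SMILES: 9 C, 2 N, 6 O, 1 S.
Implicit hydrogens by atom environment:
  4 × C: no H
  4 × O: no H
  2 × C: 3 H each → 6
  2 × C: 1 H each → 2
  2 × O: 1 H each → 2
  1 × C: 2 H
  1 × N (charge +1): 2 H
  1 × N: 2 H
  1 × S: 1 H
  Total hydrogens = 17.
Net charge +1.
Molecular formula: C9H17N2O6S+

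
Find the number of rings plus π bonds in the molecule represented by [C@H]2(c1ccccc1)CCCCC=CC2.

6

Molecular formula from the SMILES: C14H18.
DoU = (2C + 2 + N − H − X)/2 = (2·14 + 2 + 0 − 18 − 0)/2 = 12/2 = 6.
(Structurally: 2 ring(s) + 4 π bond(s) = 6.)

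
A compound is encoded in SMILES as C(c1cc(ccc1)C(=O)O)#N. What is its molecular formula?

Heavy atoms from the SMILES: 8 C, 1 N, 2 O.
Implicit hydrogens by atom environment:
  4 × C (aromatic): 1 H each → 4
  2 × C (aromatic): no H
  2 × C: no H
  1 × N: no H
  1 × O: 1 H
  1 × O: no H
  Total hydrogens = 5.
Molecular formula: C8H5NO2

C8H5NO2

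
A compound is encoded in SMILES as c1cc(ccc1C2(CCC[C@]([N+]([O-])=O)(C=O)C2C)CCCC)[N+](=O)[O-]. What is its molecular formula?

Heavy atoms from the SMILES: 18 C, 2 N, 5 O.
Implicit hydrogens by atom environment:
  6 × C: 2 H each → 12
  4 × C (aromatic): 1 H each → 4
  3 × O: no H
  2 × C: 3 H each → 6
  2 × C: 1 H each → 2
  2 × C: no H
  2 × C (aromatic): no H
  2 × N (charge +1): no H
  2 × O (charge -1): no H
  Total hydrogens = 24.
Molecular formula: C18H24N2O5

C18H24N2O5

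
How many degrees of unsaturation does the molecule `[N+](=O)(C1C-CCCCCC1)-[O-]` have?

Molecular formula from the SMILES: C8H15NO2.
DoU = (2C + 2 + N − H − X)/2 = (2·8 + 2 + 1 − 15 − 0)/2 = 4/2 = 2.
(Structurally: 1 ring(s) + 1 π bond(s) = 2.)

2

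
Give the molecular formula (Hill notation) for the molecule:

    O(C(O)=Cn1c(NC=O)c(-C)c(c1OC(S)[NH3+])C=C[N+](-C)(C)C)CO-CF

Heavy atoms from the SMILES: 16 C, 1 F, 4 N, 5 O, 1 S.
Implicit hydrogens by atom environment:
  5 × C: 1 H each → 5
  4 × C: 3 H each → 12
  4 × C (aromatic): no H
  4 × O: no H
  2 × C: 2 H each → 4
  1 × C: no H
  1 × F: no H
  1 × N (charge +1): 3 H
  1 × N: 1 H
  1 × N (aromatic): no H
  1 × N (charge +1): no H
  1 × O: 1 H
  1 × S: 1 H
  Total hydrogens = 27.
Net charge +2.
Molecular formula: [C16H27FN4O5S]2+

[C16H27FN4O5S]2+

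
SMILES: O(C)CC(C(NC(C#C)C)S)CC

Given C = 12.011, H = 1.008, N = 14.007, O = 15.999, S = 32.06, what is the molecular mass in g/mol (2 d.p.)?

201.33

Molecular formula: C10H19NOS.
M = 10×12.011 + 19×1.008 + 1×14.007 + 1×15.999 + 1×32.06 = 201.33 g/mol.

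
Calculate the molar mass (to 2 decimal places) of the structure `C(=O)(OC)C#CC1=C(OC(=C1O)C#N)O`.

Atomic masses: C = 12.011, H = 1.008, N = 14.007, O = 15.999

Molecular formula: C9H5NO5.
M = 9×12.011 + 5×1.008 + 1×14.007 + 5×15.999 = 207.14 g/mol.

207.14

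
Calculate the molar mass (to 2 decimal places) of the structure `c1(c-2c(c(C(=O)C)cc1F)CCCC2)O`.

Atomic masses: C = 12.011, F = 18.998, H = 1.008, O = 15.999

Molecular formula: C12H13FO2.
M = 12×12.011 + 1×18.998 + 13×1.008 + 2×15.999 = 208.23 g/mol.

208.23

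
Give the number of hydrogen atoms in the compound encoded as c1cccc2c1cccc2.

8

Hydrogens are implicit in SMILES; fill each atom to its normal valence:
  8 × C (aromatic): 1 H each → 8
  2 × C (aromatic): no H
  Total hydrogens = 8.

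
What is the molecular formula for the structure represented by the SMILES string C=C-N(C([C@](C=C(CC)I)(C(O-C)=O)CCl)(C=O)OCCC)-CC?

C17H27ClINO4

Heavy atoms from the SMILES: 17 C, 1 Cl, 1 I, 1 N, 4 O.
Implicit hydrogens by atom environment:
  6 × C: 2 H each → 12
  4 × C: 3 H each → 12
  4 × C: no H
  4 × O: no H
  3 × C: 1 H each → 3
  1 × Cl: no H
  1 × I: no H
  1 × N: no H
  Total hydrogens = 27.
Molecular formula: C17H27ClINO4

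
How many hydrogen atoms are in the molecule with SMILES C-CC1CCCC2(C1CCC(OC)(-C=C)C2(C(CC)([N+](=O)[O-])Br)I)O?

29

Hydrogens are implicit in SMILES; fill each atom to its normal valence:
  8 × C: 2 H each → 16
  4 × C: no H
  3 × C: 3 H each → 9
  3 × C: 1 H each → 3
  2 × O: no H
  1 × Br: no H
  1 × I: no H
  1 × N (charge +1): no H
  1 × O: 1 H
  1 × O (charge -1): no H
  Total hydrogens = 29.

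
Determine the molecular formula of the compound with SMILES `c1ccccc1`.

Heavy atoms from the SMILES: 6 C.
Implicit hydrogens by atom environment:
  6 × C (aromatic): 1 H each → 6
  Total hydrogens = 6.
Molecular formula: C6H6

C6H6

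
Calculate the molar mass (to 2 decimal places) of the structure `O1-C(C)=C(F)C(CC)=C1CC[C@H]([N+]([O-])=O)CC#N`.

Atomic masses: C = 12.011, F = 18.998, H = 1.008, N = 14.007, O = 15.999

254.26

Molecular formula: C12H15FN2O3.
M = 12×12.011 + 1×18.998 + 15×1.008 + 2×14.007 + 3×15.999 = 254.26 g/mol.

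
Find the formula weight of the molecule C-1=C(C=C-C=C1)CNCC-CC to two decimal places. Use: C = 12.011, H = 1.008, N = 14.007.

Molecular formula: C11H17N.
M = 11×12.011 + 17×1.008 + 1×14.007 = 163.26 g/mol.

163.26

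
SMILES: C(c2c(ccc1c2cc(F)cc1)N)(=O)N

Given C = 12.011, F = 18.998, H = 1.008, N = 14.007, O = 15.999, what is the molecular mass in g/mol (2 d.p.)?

Molecular formula: C11H9FN2O.
M = 11×12.011 + 1×18.998 + 9×1.008 + 2×14.007 + 1×15.999 = 204.20 g/mol.

204.20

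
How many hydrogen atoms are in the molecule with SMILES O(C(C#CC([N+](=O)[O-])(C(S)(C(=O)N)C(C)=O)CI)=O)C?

11

Hydrogens are implicit in SMILES; fill each atom to its normal valence:
  7 × C: no H
  5 × O: no H
  2 × C: 3 H each → 6
  1 × C: 2 H
  1 × I: no H
  1 × N: 2 H
  1 × N (charge +1): no H
  1 × O (charge -1): no H
  1 × S: 1 H
  Total hydrogens = 11.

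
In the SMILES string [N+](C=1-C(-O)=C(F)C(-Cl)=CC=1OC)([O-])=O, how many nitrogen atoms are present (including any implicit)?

The symbol for nitrogen appears 1 time in the SMILES.

1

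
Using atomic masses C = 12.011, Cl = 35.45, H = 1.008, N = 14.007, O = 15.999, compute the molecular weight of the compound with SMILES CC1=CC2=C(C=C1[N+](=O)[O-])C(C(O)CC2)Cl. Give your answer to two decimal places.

Molecular formula: C11H12ClNO3.
M = 11×12.011 + 1×35.45 + 12×1.008 + 1×14.007 + 3×15.999 = 241.67 g/mol.

241.67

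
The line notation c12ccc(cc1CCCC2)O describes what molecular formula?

C10H12O

Heavy atoms from the SMILES: 10 C, 1 O.
Implicit hydrogens by atom environment:
  4 × C: 2 H each → 8
  3 × C (aromatic): 1 H each → 3
  3 × C (aromatic): no H
  1 × O: 1 H
  Total hydrogens = 12.
Molecular formula: C10H12O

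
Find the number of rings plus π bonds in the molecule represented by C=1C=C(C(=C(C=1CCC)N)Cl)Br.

4

Molecular formula from the SMILES: C9H11BrClN.
DoU = (2C + 2 + N − H − X)/2 = (2·9 + 2 + 1 − 11 − 2)/2 = 8/2 = 4.
(Structurally: 1 ring(s) + 3 π bond(s) = 4.)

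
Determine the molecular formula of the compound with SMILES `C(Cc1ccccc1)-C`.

C9H12

Heavy atoms from the SMILES: 9 C.
Implicit hydrogens by atom environment:
  5 × C (aromatic): 1 H each → 5
  2 × C: 2 H each → 4
  1 × C: 3 H
  1 × C (aromatic): no H
  Total hydrogens = 12.
Molecular formula: C9H12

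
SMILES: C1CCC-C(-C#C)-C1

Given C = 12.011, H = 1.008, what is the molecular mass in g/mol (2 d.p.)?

Molecular formula: C8H12.
M = 8×12.011 + 12×1.008 = 108.18 g/mol.

108.18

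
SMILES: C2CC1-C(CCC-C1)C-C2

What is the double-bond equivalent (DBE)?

Molecular formula from the SMILES: C10H18.
DoU = (2C + 2 + N − H − X)/2 = (2·10 + 2 + 0 − 18 − 0)/2 = 4/2 = 2.
(Structurally: 2 ring(s) + 0 π bond(s) = 2.)

2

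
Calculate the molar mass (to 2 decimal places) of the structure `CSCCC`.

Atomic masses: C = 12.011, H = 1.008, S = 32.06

90.18

Molecular formula: C4H10S.
M = 4×12.011 + 10×1.008 + 1×32.06 = 90.18 g/mol.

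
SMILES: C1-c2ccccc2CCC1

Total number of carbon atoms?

10

The symbol for carbon appears 10 times in the SMILES. Lowercase c denotes aromatic carbon and counts toward C.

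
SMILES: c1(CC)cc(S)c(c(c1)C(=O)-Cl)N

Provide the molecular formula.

Heavy atoms from the SMILES: 9 C, 1 Cl, 1 N, 1 O, 1 S.
Implicit hydrogens by atom environment:
  4 × C (aromatic): no H
  2 × C (aromatic): 1 H each → 2
  1 × C: 3 H
  1 × C: 2 H
  1 × C: no H
  1 × Cl: no H
  1 × N: 2 H
  1 × O: no H
  1 × S: 1 H
  Total hydrogens = 10.
Molecular formula: C9H10ClNOS

C9H10ClNOS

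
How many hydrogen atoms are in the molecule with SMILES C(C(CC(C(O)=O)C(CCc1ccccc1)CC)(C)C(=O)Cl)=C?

Hydrogens are implicit in SMILES; fill each atom to its normal valence:
  5 × C: 2 H each → 10
  5 × C (aromatic): 1 H each → 5
  3 × C: 1 H each → 3
  3 × C: no H
  2 × C: 3 H each → 6
  2 × O: no H
  1 × C (aromatic): no H
  1 × Cl: no H
  1 × O: 1 H
  Total hydrogens = 25.

25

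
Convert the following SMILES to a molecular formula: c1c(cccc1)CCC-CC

C11H16

Heavy atoms from the SMILES: 11 C.
Implicit hydrogens by atom environment:
  5 × C (aromatic): 1 H each → 5
  4 × C: 2 H each → 8
  1 × C: 3 H
  1 × C (aromatic): no H
  Total hydrogens = 16.
Molecular formula: C11H16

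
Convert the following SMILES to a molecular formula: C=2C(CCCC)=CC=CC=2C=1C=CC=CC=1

C16H18

Heavy atoms from the SMILES: 16 C.
Implicit hydrogens by atom environment:
  9 × C (aromatic): 1 H each → 9
  3 × C: 2 H each → 6
  3 × C (aromatic): no H
  1 × C: 3 H
  Total hydrogens = 18.
Molecular formula: C16H18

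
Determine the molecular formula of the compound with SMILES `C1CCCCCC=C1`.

C8H14

Heavy atoms from the SMILES: 8 C.
Implicit hydrogens by atom environment:
  6 × C: 2 H each → 12
  2 × C: 1 H each → 2
  Total hydrogens = 14.
Molecular formula: C8H14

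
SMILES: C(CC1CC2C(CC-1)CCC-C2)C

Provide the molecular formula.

Heavy atoms from the SMILES: 13 C.
Implicit hydrogens by atom environment:
  9 × C: 2 H each → 18
  3 × C: 1 H each → 3
  1 × C: 3 H
  Total hydrogens = 24.
Molecular formula: C13H24

C13H24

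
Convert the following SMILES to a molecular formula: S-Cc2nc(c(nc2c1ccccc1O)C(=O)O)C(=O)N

Heavy atoms from the SMILES: 13 C, 3 N, 4 O, 1 S.
Implicit hydrogens by atom environment:
  6 × C (aromatic): no H
  4 × C (aromatic): 1 H each → 4
  2 × C: no H
  2 × N (aromatic): no H
  2 × O: 1 H each → 2
  2 × O: no H
  1 × C: 2 H
  1 × N: 2 H
  1 × S: 1 H
  Total hydrogens = 11.
Molecular formula: C13H11N3O4S

C13H11N3O4S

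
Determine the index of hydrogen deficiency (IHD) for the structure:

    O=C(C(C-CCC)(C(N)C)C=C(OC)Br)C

Molecular formula from the SMILES: C12H22BrNO2.
DoU = (2C + 2 + N − H − X)/2 = (2·12 + 2 + 1 − 22 − 1)/2 = 4/2 = 2.
(Structurally: 0 ring(s) + 2 π bond(s) = 2.)

2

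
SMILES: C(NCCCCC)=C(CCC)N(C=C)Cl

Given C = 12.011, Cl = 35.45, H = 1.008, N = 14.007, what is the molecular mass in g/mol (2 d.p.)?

Molecular formula: C12H23ClN2.
M = 12×12.011 + 1×35.45 + 23×1.008 + 2×14.007 = 230.78 g/mol.

230.78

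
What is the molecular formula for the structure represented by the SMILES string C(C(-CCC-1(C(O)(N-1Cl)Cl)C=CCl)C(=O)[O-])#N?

Heavy atoms from the SMILES: 9 C, 3 Cl, 2 N, 3 O.
Implicit hydrogens by atom environment:
  4 × C: no H
  3 × C: 1 H each → 3
  3 × Cl: no H
  2 × C: 2 H each → 4
  2 × N: no H
  1 × O: 1 H
  1 × O: no H
  1 × O (charge -1): no H
  Total hydrogens = 8.
Net charge -1.
Molecular formula: C9H8Cl3N2O3-

C9H8Cl3N2O3-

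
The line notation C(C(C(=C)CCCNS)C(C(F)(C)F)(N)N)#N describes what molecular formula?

C10H18F2N4S

Heavy atoms from the SMILES: 10 C, 2 F, 4 N, 1 S.
Implicit hydrogens by atom environment:
  4 × C: 2 H each → 8
  4 × C: no H
  2 × F: no H
  2 × N: 2 H each → 4
  1 × C: 3 H
  1 × C: 1 H
  1 × N: 1 H
  1 × N: no H
  1 × S: 1 H
  Total hydrogens = 18.
Molecular formula: C10H18F2N4S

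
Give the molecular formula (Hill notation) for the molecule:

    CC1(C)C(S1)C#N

Heavy atoms from the SMILES: 5 C, 1 N, 1 S.
Implicit hydrogens by atom environment:
  2 × C: 3 H each → 6
  2 × C: no H
  1 × C: 1 H
  1 × N: no H
  1 × S: no H
  Total hydrogens = 7.
Molecular formula: C5H7NS

C5H7NS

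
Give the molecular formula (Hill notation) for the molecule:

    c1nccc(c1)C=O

Heavy atoms from the SMILES: 6 C, 1 N, 1 O.
Implicit hydrogens by atom environment:
  4 × C (aromatic): 1 H each → 4
  1 × C: 1 H
  1 × C (aromatic): no H
  1 × N (aromatic): no H
  1 × O: no H
  Total hydrogens = 5.
Molecular formula: C6H5NO

C6H5NO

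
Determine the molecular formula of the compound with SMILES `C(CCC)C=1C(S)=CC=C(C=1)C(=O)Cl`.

C11H13ClOS

Heavy atoms from the SMILES: 11 C, 1 Cl, 1 O, 1 S.
Implicit hydrogens by atom environment:
  3 × C: 2 H each → 6
  3 × C (aromatic): 1 H each → 3
  3 × C (aromatic): no H
  1 × C: 3 H
  1 × C: no H
  1 × Cl: no H
  1 × O: no H
  1 × S: 1 H
  Total hydrogens = 13.
Molecular formula: C11H13ClOS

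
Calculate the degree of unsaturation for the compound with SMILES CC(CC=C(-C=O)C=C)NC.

Molecular formula from the SMILES: C9H15NO.
DoU = (2C + 2 + N − H − X)/2 = (2·9 + 2 + 1 − 15 − 0)/2 = 6/2 = 3.
(Structurally: 0 ring(s) + 3 π bond(s) = 3.)

3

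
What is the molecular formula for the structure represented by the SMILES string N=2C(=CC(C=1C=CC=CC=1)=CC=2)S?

Heavy atoms from the SMILES: 11 C, 1 N, 1 S.
Implicit hydrogens by atom environment:
  8 × C (aromatic): 1 H each → 8
  3 × C (aromatic): no H
  1 × N (aromatic): no H
  1 × S: 1 H
  Total hydrogens = 9.
Molecular formula: C11H9NS

C11H9NS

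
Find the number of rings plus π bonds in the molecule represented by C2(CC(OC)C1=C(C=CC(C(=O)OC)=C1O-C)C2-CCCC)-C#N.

Molecular formula from the SMILES: C19H25NO4.
DoU = (2C + 2 + N − H − X)/2 = (2·19 + 2 + 1 − 25 − 0)/2 = 16/2 = 8.
(Structurally: 2 ring(s) + 6 π bond(s) = 8.)

8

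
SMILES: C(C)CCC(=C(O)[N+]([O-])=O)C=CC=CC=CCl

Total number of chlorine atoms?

The symbol for chlorine appears 1 time in the SMILES.

1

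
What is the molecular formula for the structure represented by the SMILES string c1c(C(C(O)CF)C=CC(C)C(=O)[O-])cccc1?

Heavy atoms from the SMILES: 14 C, 1 F, 3 O.
Implicit hydrogens by atom environment:
  5 × C: 1 H each → 5
  5 × C (aromatic): 1 H each → 5
  1 × C: 3 H
  1 × C: 2 H
  1 × C: no H
  1 × C (aromatic): no H
  1 × F: no H
  1 × O: 1 H
  1 × O: no H
  1 × O (charge -1): no H
  Total hydrogens = 16.
Net charge -1.
Molecular formula: C14H16FO3-

C14H16FO3-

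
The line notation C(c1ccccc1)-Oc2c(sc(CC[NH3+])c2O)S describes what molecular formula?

Heavy atoms from the SMILES: 13 C, 1 N, 2 O, 2 S.
Implicit hydrogens by atom environment:
  5 × C (aromatic): 1 H each → 5
  5 × C (aromatic): no H
  3 × C: 2 H each → 6
  1 × N (charge +1): 3 H
  1 × O: 1 H
  1 × O: no H
  1 × S: 1 H
  1 × S (aromatic): no H
  Total hydrogens = 16.
Net charge +1.
Molecular formula: C13H16NO2S2+

C13H16NO2S2+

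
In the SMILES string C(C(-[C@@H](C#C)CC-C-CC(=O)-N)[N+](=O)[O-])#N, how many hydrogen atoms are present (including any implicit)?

Hydrogens are implicit in SMILES; fill each atom to its normal valence:
  4 × C: 2 H each → 8
  3 × C: 1 H each → 3
  3 × C: no H
  2 × O: no H
  1 × N: 2 H
  1 × N: no H
  1 × N (charge +1): no H
  1 × O (charge -1): no H
  Total hydrogens = 13.

13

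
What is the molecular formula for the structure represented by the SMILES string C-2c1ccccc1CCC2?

C10H12

Heavy atoms from the SMILES: 10 C.
Implicit hydrogens by atom environment:
  4 × C: 2 H each → 8
  4 × C (aromatic): 1 H each → 4
  2 × C (aromatic): no H
  Total hydrogens = 12.
Molecular formula: C10H12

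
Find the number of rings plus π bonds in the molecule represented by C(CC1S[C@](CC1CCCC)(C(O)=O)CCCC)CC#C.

Molecular formula from the SMILES: C18H30O2S.
DoU = (2C + 2 + N − H − X)/2 = (2·18 + 2 + 0 − 30 − 0)/2 = 8/2 = 4.
(Structurally: 1 ring(s) + 3 π bond(s) = 4.)

4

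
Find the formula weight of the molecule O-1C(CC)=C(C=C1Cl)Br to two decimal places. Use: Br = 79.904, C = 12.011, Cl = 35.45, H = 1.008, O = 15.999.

209.47

Molecular formula: C6H6BrClO.
M = 1×79.904 + 6×12.011 + 1×35.45 + 6×1.008 + 1×15.999 = 209.47 g/mol.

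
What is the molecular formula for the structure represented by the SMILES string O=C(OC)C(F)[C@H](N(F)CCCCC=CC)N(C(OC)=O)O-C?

Heavy atoms from the SMILES: 14 C, 2 F, 2 N, 5 O.
Implicit hydrogens by atom environment:
  5 × O: no H
  4 × C: 3 H each → 12
  4 × C: 2 H each → 8
  4 × C: 1 H each → 4
  2 × C: no H
  2 × F: no H
  2 × N: no H
  Total hydrogens = 24.
Molecular formula: C14H24F2N2O5

C14H24F2N2O5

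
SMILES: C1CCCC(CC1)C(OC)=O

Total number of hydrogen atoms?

Hydrogens are implicit in SMILES; fill each atom to its normal valence:
  6 × C: 2 H each → 12
  2 × O: no H
  1 × C: 3 H
  1 × C: 1 H
  1 × C: no H
  Total hydrogens = 16.

16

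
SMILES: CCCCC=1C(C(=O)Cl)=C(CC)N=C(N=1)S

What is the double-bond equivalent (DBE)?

Molecular formula from the SMILES: C11H15ClN2OS.
DoU = (2C + 2 + N − H − X)/2 = (2·11 + 2 + 2 − 15 − 1)/2 = 10/2 = 5.
(Structurally: 1 ring(s) + 4 π bond(s) = 5.)

5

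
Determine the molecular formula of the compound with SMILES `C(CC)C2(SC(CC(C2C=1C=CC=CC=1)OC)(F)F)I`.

C15H19F2IOS

Heavy atoms from the SMILES: 15 C, 2 F, 1 I, 1 O, 1 S.
Implicit hydrogens by atom environment:
  5 × C (aromatic): 1 H each → 5
  3 × C: 2 H each → 6
  2 × C: 3 H each → 6
  2 × C: 1 H each → 2
  2 × C: no H
  2 × F: no H
  1 × C (aromatic): no H
  1 × I: no H
  1 × O: no H
  1 × S: no H
  Total hydrogens = 19.
Molecular formula: C15H19F2IOS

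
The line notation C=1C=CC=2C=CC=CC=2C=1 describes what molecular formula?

Heavy atoms from the SMILES: 10 C.
Implicit hydrogens by atom environment:
  8 × C (aromatic): 1 H each → 8
  2 × C (aromatic): no H
  Total hydrogens = 8.
Molecular formula: C10H8

C10H8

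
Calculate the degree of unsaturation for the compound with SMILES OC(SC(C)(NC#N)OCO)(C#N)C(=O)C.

Molecular formula from the SMILES: C8H11N3O4S.
DoU = (2C + 2 + N − H − X)/2 = (2·8 + 2 + 3 − 11 − 0)/2 = 10/2 = 5.
(Structurally: 0 ring(s) + 5 π bond(s) = 5.)

5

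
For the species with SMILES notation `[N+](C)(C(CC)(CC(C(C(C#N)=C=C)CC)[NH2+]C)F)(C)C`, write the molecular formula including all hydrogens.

[C16H30FN3]2+

Heavy atoms from the SMILES: 16 C, 1 F, 3 N.
Implicit hydrogens by atom environment:
  6 × C: 3 H each → 18
  4 × C: 2 H each → 8
  4 × C: no H
  2 × C: 1 H each → 2
  1 × F: no H
  1 × N (charge +1): 2 H
  1 × N: no H
  1 × N (charge +1): no H
  Total hydrogens = 30.
Net charge +2.
Molecular formula: [C16H30FN3]2+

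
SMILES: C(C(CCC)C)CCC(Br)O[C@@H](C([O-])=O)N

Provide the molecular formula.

C11H21BrNO3-

Heavy atoms from the SMILES: 1 Br, 11 C, 1 N, 3 O.
Implicit hydrogens by atom environment:
  5 × C: 2 H each → 10
  3 × C: 1 H each → 3
  2 × C: 3 H each → 6
  2 × O: no H
  1 × Br: no H
  1 × C: no H
  1 × N: 2 H
  1 × O (charge -1): no H
  Total hydrogens = 21.
Net charge -1.
Molecular formula: C11H21BrNO3-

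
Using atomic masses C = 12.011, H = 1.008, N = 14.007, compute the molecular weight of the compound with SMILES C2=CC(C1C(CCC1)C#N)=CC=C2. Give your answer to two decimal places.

171.24

Molecular formula: C12H13N.
M = 12×12.011 + 13×1.008 + 1×14.007 = 171.24 g/mol.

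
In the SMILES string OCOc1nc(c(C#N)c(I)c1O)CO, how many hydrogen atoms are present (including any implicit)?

7

Hydrogens are implicit in SMILES; fill each atom to its normal valence:
  5 × C (aromatic): no H
  3 × O: 1 H each → 3
  2 × C: 2 H each → 4
  1 × C: no H
  1 × I: no H
  1 × N (aromatic): no H
  1 × N: no H
  1 × O: no H
  Total hydrogens = 7.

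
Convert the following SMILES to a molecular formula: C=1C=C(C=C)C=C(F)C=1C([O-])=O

C9H6FO2-

Heavy atoms from the SMILES: 9 C, 1 F, 2 O.
Implicit hydrogens by atom environment:
  3 × C (aromatic): 1 H each → 3
  3 × C (aromatic): no H
  1 × C: 2 H
  1 × C: 1 H
  1 × C: no H
  1 × F: no H
  1 × O: no H
  1 × O (charge -1): no H
  Total hydrogens = 6.
Net charge -1.
Molecular formula: C9H6FO2-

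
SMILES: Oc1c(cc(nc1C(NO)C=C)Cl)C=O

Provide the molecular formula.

Heavy atoms from the SMILES: 9 C, 1 Cl, 2 N, 3 O.
Implicit hydrogens by atom environment:
  4 × C (aromatic): no H
  3 × C: 1 H each → 3
  2 × O: 1 H each → 2
  1 × C: 2 H
  1 × C (aromatic): 1 H
  1 × Cl: no H
  1 × N: 1 H
  1 × N (aromatic): no H
  1 × O: no H
  Total hydrogens = 9.
Molecular formula: C9H9ClN2O3

C9H9ClN2O3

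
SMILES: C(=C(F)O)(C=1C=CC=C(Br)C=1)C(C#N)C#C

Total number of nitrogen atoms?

The symbol for nitrogen appears 1 time in the SMILES.

1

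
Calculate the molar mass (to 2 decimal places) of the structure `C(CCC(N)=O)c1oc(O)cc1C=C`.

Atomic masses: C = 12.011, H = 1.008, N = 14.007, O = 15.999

Molecular formula: C10H13NO3.
M = 10×12.011 + 13×1.008 + 1×14.007 + 3×15.999 = 195.22 g/mol.

195.22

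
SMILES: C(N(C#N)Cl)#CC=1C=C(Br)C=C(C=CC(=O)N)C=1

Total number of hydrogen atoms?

7

Hydrogens are implicit in SMILES; fill each atom to its normal valence:
  4 × C: no H
  3 × C (aromatic): 1 H each → 3
  3 × C (aromatic): no H
  2 × C: 1 H each → 2
  2 × N: no H
  1 × Br: no H
  1 × Cl: no H
  1 × N: 2 H
  1 × O: no H
  Total hydrogens = 7.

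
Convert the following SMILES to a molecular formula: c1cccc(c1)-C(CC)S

C9H12S

Heavy atoms from the SMILES: 9 C, 1 S.
Implicit hydrogens by atom environment:
  5 × C (aromatic): 1 H each → 5
  1 × C: 3 H
  1 × C: 2 H
  1 × C: 1 H
  1 × C (aromatic): no H
  1 × S: 1 H
  Total hydrogens = 12.
Molecular formula: C9H12S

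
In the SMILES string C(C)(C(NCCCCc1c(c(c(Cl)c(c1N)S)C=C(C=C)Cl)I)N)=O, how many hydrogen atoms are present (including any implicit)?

22

Hydrogens are implicit in SMILES; fill each atom to its normal valence:
  6 × C (aromatic): no H
  5 × C: 2 H each → 10
  3 × C: 1 H each → 3
  2 × C: no H
  2 × Cl: no H
  2 × N: 2 H each → 4
  1 × C: 3 H
  1 × I: no H
  1 × N: 1 H
  1 × O: no H
  1 × S: 1 H
  Total hydrogens = 22.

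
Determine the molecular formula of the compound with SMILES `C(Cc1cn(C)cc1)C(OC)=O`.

C9H13NO2

Heavy atoms from the SMILES: 9 C, 1 N, 2 O.
Implicit hydrogens by atom environment:
  3 × C (aromatic): 1 H each → 3
  2 × C: 3 H each → 6
  2 × C: 2 H each → 4
  2 × O: no H
  1 × C (aromatic): no H
  1 × C: no H
  1 × N (aromatic): no H
  Total hydrogens = 13.
Molecular formula: C9H13NO2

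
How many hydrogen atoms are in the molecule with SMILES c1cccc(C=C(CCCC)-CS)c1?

Hydrogens are implicit in SMILES; fill each atom to its normal valence:
  5 × C (aromatic): 1 H each → 5
  4 × C: 2 H each → 8
  1 × C: 3 H
  1 × C: 1 H
  1 × C: no H
  1 × C (aromatic): no H
  1 × S: 1 H
  Total hydrogens = 18.

18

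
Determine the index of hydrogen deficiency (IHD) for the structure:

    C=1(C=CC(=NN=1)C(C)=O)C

Molecular formula from the SMILES: C7H8N2O.
DoU = (2C + 2 + N − H − X)/2 = (2·7 + 2 + 2 − 8 − 0)/2 = 10/2 = 5.
(Structurally: 1 ring(s) + 4 π bond(s) = 5.)

5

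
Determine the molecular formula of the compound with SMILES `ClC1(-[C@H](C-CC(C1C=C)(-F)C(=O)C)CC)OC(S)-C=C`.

C15H22ClFO2S

Heavy atoms from the SMILES: 15 C, 1 Cl, 1 F, 2 O, 1 S.
Implicit hydrogens by atom environment:
  5 × C: 2 H each → 10
  5 × C: 1 H each → 5
  3 × C: no H
  2 × C: 3 H each → 6
  2 × O: no H
  1 × Cl: no H
  1 × F: no H
  1 × S: 1 H
  Total hydrogens = 22.
Molecular formula: C15H22ClFO2S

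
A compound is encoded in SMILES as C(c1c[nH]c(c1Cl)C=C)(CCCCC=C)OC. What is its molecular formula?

C14H20ClNO

Heavy atoms from the SMILES: 14 C, 1 Cl, 1 N, 1 O.
Implicit hydrogens by atom environment:
  6 × C: 2 H each → 12
  3 × C: 1 H each → 3
  3 × C (aromatic): no H
  1 × C: 3 H
  1 × C (aromatic): 1 H
  1 × Cl: no H
  1 × N (aromatic): 1 H
  1 × O: no H
  Total hydrogens = 20.
Molecular formula: C14H20ClNO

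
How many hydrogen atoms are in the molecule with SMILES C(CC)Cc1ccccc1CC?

18

Hydrogens are implicit in SMILES; fill each atom to its normal valence:
  4 × C: 2 H each → 8
  4 × C (aromatic): 1 H each → 4
  2 × C: 3 H each → 6
  2 × C (aromatic): no H
  Total hydrogens = 18.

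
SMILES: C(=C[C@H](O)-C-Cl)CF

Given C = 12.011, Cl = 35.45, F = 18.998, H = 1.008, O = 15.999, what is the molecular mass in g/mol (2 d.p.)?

138.57

Molecular formula: C5H8ClFO.
M = 5×12.011 + 1×35.45 + 1×18.998 + 8×1.008 + 1×15.999 = 138.57 g/mol.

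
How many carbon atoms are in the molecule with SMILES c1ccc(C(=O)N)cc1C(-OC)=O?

The symbol for carbon appears 9 times in the SMILES. Lowercase c denotes aromatic carbon and counts toward C.

9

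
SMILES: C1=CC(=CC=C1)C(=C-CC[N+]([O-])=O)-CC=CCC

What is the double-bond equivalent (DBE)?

Molecular formula from the SMILES: C15H19NO2.
DoU = (2C + 2 + N − H − X)/2 = (2·15 + 2 + 1 − 19 − 0)/2 = 14/2 = 7.
(Structurally: 1 ring(s) + 6 π bond(s) = 7.)

7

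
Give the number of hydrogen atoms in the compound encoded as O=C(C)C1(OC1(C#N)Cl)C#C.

4

Hydrogens are implicit in SMILES; fill each atom to its normal valence:
  5 × C: no H
  2 × O: no H
  1 × C: 3 H
  1 × C: 1 H
  1 × Cl: no H
  1 × N: no H
  Total hydrogens = 4.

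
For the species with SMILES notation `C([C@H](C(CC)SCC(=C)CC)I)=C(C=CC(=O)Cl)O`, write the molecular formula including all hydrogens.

C14H20ClIO2S

Heavy atoms from the SMILES: 14 C, 1 Cl, 1 I, 2 O, 1 S.
Implicit hydrogens by atom environment:
  5 × C: 1 H each → 5
  4 × C: 2 H each → 8
  3 × C: no H
  2 × C: 3 H each → 6
  1 × Cl: no H
  1 × I: no H
  1 × O: 1 H
  1 × O: no H
  1 × S: no H
  Total hydrogens = 20.
Molecular formula: C14H20ClIO2S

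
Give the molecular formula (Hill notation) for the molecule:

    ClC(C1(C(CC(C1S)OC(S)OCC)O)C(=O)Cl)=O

C10H14Cl2O5S2

Heavy atoms from the SMILES: 10 C, 2 Cl, 5 O, 2 S.
Implicit hydrogens by atom environment:
  4 × C: 1 H each → 4
  4 × O: no H
  3 × C: no H
  2 × C: 2 H each → 4
  2 × Cl: no H
  2 × S: 1 H each → 2
  1 × C: 3 H
  1 × O: 1 H
  Total hydrogens = 14.
Molecular formula: C10H14Cl2O5S2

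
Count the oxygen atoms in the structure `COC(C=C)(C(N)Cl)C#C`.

1

The symbol for oxygen appears 1 time in the SMILES.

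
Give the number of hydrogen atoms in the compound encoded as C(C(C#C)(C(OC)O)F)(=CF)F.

7

Hydrogens are implicit in SMILES; fill each atom to its normal valence:
  3 × C: 1 H each → 3
  3 × C: no H
  3 × F: no H
  1 × C: 3 H
  1 × O: 1 H
  1 × O: no H
  Total hydrogens = 7.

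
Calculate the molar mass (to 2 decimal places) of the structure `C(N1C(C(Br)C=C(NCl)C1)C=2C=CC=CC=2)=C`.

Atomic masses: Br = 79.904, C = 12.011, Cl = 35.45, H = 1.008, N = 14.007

Molecular formula: C13H14BrClN2.
M = 1×79.904 + 13×12.011 + 1×35.45 + 14×1.008 + 2×14.007 = 313.62 g/mol.

313.62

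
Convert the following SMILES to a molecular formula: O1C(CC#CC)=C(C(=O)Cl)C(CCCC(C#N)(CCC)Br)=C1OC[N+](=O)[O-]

Heavy atoms from the SMILES: 1 Br, 18 C, 1 Cl, 2 N, 5 O.
Implicit hydrogens by atom environment:
  7 × C: 2 H each → 14
  5 × C: no H
  4 × C (aromatic): no H
  3 × O: no H
  2 × C: 3 H each → 6
  1 × Br: no H
  1 × Cl: no H
  1 × N: no H
  1 × N (charge +1): no H
  1 × O (aromatic): no H
  1 × O (charge -1): no H
  Total hydrogens = 20.
Molecular formula: C18H20BrClN2O5

C18H20BrClN2O5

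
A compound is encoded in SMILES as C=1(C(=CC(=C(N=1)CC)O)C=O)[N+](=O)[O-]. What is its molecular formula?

Heavy atoms from the SMILES: 8 C, 2 N, 4 O.
Implicit hydrogens by atom environment:
  4 × C (aromatic): no H
  2 × O: no H
  1 × C: 3 H
  1 × C: 2 H
  1 × C (aromatic): 1 H
  1 × C: 1 H
  1 × N (aromatic): no H
  1 × N (charge +1): no H
  1 × O: 1 H
  1 × O (charge -1): no H
  Total hydrogens = 8.
Molecular formula: C8H8N2O4

C8H8N2O4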